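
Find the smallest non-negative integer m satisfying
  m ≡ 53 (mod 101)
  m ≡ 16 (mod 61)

From m ≡ 53 (mod 101) write m = 53 + 101t. Substituting into m ≡ 16 (mod 61) gives 101t ≡ 24 (mod 61), and since 40⁻¹ ≡ 29 (mod 61), t ≡ 25. Hence m ≡ 53 + 101·25 = 2578 (mod 6161).

2578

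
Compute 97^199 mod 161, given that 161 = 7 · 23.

Mod 7: 97 ≡ 6; by Fermat, exponent reduces to 199 mod 6 = 1; 6^1 ≡ 6 (mod 7).
Mod 23: 97 ≡ 5; by Fermat, exponent reduces to 199 mod 22 = 1; 5^1 ≡ 5 (mod 23).
Combine by CRT: x ≡ 6 (mod 7), x ≡ 5 (mod 23) ⇒ x ≡ 97 (mod 161).

97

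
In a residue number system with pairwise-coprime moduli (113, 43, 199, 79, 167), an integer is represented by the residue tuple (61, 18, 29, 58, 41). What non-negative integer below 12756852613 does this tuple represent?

From x ≡ 61 (mod 113) write x = 61 + 113t. Substituting into x ≡ 18 (mod 43) gives 113t ≡ 0 (mod 43), and since 27⁻¹ ≡ 8 (mod 43), t ≡ 0. Hence x ≡ 61 + 113·0 = 61 (mod 4859).
From x ≡ 61 (mod 4859) write x = 61 + 4859t. Substituting into x ≡ 29 (mod 199) gives 4859t ≡ 167 (mod 199), and since 83⁻¹ ≡ 12 (mod 199), t ≡ 14. Hence x ≡ 61 + 4859·14 = 68087 (mod 966941).
From x ≡ 68087 (mod 966941) write x = 68087 + 966941t. Substituting into x ≡ 58 (mod 79) gives 966941t ≡ 69 (mod 79), and since 60⁻¹ ≡ 54 (mod 79), t ≡ 13. Hence x ≡ 68087 + 966941·13 = 12638320 (mod 76388339).
From x ≡ 12638320 (mod 76388339) write x = 12638320 + 76388339t. Substituting into x ≡ 41 (mod 167) gives 76388339t ≡ 114 (mod 167), and since 34⁻¹ ≡ 113 (mod 167), t ≡ 23. Hence x ≡ 12638320 + 76388339·23 = 1769570117 (mod 12756852613).

1769570117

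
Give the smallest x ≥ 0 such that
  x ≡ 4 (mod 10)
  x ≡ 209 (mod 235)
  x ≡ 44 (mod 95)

Combine the congruences pairwise.
gcd(10, 235) = 5 and 5 | (209 − 4), so the pair is consistent; merging gives x ≡ 444 (mod 470), where 470 = lcm(10, 235).
gcd(470, 95) = 5 and 5 | (44 − 444), so the pair is consistent; merging gives x ≡ 2324 (mod 8930), where 8930 = lcm(470, 95).
The solution is unique modulo lcm(10, 235, 95) = 8930.

2324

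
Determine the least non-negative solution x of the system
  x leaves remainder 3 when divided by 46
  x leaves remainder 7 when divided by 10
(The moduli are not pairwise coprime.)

187

gcd(46, 10) = 2 and 2 | (7 − 3), so the pair is consistent; merging gives x ≡ 187 (mod 230), where 230 = lcm(46, 10).
The solution is unique modulo lcm(46, 10) = 230.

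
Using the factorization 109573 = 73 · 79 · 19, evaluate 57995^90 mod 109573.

52441

Mod 73: 57995 ≡ 33; by Fermat, exponent reduces to 90 mod 72 = 18; 33^18 ≡ 27 (mod 73).
Mod 79: 57995 ≡ 9; by Fermat, exponent reduces to 90 mod 78 = 12; 9^12 ≡ 64 (mod 79).
Mod 19: 57995 ≡ 7; since 18 | 90, by Fermat 7^90 ≡ 1 (mod 19).
Combine by CRT: x ≡ 27 (mod 73), x ≡ 64 (mod 79), x ≡ 1 (mod 19) ⇒ x ≡ 52441 (mod 109573).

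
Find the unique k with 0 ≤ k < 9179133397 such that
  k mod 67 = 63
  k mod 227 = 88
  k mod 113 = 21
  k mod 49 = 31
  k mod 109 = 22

From k ≡ 63 (mod 67) write k = 63 + 67t. Substituting into k ≡ 88 (mod 227) gives 67t ≡ 25 (mod 227), and since 67⁻¹ ≡ 61 (mod 227), t ≡ 163. Hence k ≡ 63 + 67·163 = 10984 (mod 15209).
From k ≡ 10984 (mod 15209) write k = 10984 + 15209t. Substituting into k ≡ 21 (mod 113) gives 15209t ≡ 111 (mod 113), and since 67⁻¹ ≡ 27 (mod 113), t ≡ 59. Hence k ≡ 10984 + 15209·59 = 908315 (mod 1718617).
From k ≡ 908315 (mod 1718617) write k = 908315 + 1718617t. Substituting into k ≡ 31 (mod 49) gives 1718617t ≡ 29 (mod 49), and since 40⁻¹ ≡ 38 (mod 49), t ≡ 24. Hence k ≡ 908315 + 1718617·24 = 42155123 (mod 84212233).
From k ≡ 42155123 (mod 84212233) write k = 42155123 + 84212233t. Substituting into k ≡ 22 (mod 109) gives 84212233t ≡ 104 (mod 109), and since 32⁻¹ ≡ 92 (mod 109), t ≡ 85. Hence k ≡ 42155123 + 84212233·85 = 7200194928 (mod 9179133397).

7200194928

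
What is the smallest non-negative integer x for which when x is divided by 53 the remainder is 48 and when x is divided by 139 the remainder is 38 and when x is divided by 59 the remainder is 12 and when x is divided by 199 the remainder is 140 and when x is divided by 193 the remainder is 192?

7021697628

The moduli are pairwise coprime; N = 53·139·59·199·193 = 16693717771.
N/53 = 314975807; 314975807 ≡ 40 (mod 53); 40·4 ≡ 1, so inverse 4.
N/139 = 120098689; 120098689 ≡ 48 (mod 139); 48·84 ≡ 1, so inverse 84.
N/59 = 282944369; 282944369 ≡ 16 (mod 59); 16·48 ≡ 1, so inverse 48.
N/199 = 83888029; 83888029 ≡ 176 (mod 199); 176·173 ≡ 1, so inverse 173.
N/193 = 86495947; 86495947 ≡ 102 (mod 193); 102·123 ≡ 1, so inverse 123.
x ≡ 48·314975807·4 + 38·120098689·84 + 12·282944369·48 + 140·83888029·173 + 192·86495947·123 = 4681262673508.
4681262673508 mod 16693717771 = 7021697628.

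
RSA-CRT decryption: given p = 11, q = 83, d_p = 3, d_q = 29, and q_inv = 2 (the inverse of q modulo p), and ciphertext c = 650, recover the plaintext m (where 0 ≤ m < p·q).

100

m₁ = c^(d_p) mod p: c ≡ 1 (mod 11), and 1^3 mod 11 = 1.
m₂ = c^(d_q) mod q: c ≡ 69 (mod 83), and 69^29 mod 83 = 17.
h = q_inv·(m₁ − m₂) mod p = 2·(1 − 17) mod 11 = 1.
m = m₂ + h·q = 17 + 1·83 = 100.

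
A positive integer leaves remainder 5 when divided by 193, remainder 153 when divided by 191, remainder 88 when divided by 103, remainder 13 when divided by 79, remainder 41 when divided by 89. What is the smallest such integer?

20818651578

The moduli are pairwise coprime; N = 193·191·103·79·89 = 26695926559.
N/193 = 138320863; 138320863 ≡ 79 (mod 193); 79·22 ≡ 1, so inverse 22.
N/191 = 139769249; 139769249 ≡ 33 (mod 191); 33·110 ≡ 1, so inverse 110.
N/103 = 259183753; 259183753 ≡ 12 (mod 103); 12·43 ≡ 1, so inverse 43.
N/79 = 337923121; 337923121 ≡ 68 (mod 79); 68·43 ≡ 1, so inverse 43.
N/89 = 299954231; 299954231 ≡ 23 (mod 89); 23·31 ≡ 1, so inverse 31.
k ≡ 5·138320863·22 + 153·139769249·110 + 88·259183753·43 + 13·337923121·43 + 41·299954231·31 = 3918423929192.
3918423929192 mod 26695926559 = 20818651578.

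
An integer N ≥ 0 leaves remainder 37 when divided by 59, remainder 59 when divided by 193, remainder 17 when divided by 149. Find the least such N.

673050

The moduli are pairwise coprime; M = 59·193·149 = 1696663.
M/59 = 28757; 28757 ≡ 24 (mod 59); 24·32 ≡ 1, so inverse 32.
M/193 = 8791; 8791 ≡ 106 (mod 193); 106·122 ≡ 1, so inverse 122.
M/149 = 11387; 11387 ≡ 63 (mod 149); 63·123 ≡ 1, so inverse 123.
N ≡ 37·28757·32 + 59·8791·122 + 17·11387·123 = 121136123.
121136123 mod 1696663 = 673050.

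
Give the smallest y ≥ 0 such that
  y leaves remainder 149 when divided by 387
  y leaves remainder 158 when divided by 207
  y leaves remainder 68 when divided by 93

gcd(387, 207) = 9 and 9 | (158 − 149), so the pair is consistent; merging gives y ≡ 5954 (mod 8901), where 8901 = lcm(387, 207).
gcd(8901, 93) = 3 and 3 | (68 − 5954), so the pair is consistent; merging gives y ≡ 14855 (mod 275931), where 275931 = lcm(8901, 93).
The solution is unique modulo lcm(387, 207, 93) = 275931.

14855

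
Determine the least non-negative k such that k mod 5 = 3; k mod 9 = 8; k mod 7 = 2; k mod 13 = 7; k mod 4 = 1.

From k ≡ 3 (mod 5) write k = 3 + 5t. Substituting into k ≡ 8 (mod 9) gives 5t ≡ 5 (mod 9), and since 5⁻¹ ≡ 2 (mod 9), t ≡ 1. Hence k ≡ 3 + 5·1 = 8 (mod 45).
From k ≡ 8 (mod 45) write k = 8 + 45t. Substituting into k ≡ 2 (mod 7) gives 45t ≡ 1 (mod 7), and since 3⁻¹ ≡ 5 (mod 7), t ≡ 5. Hence k ≡ 8 + 45·5 = 233 (mod 315).
From k ≡ 233 (mod 315) write k = 233 + 315t. Substituting into k ≡ 7 (mod 13) gives 315t ≡ 8 (mod 13), and since 3⁻¹ ≡ 9 (mod 13), t ≡ 7. Hence k ≡ 233 + 315·7 = 2438 (mod 4095).
From k ≡ 2438 (mod 4095) write k = 2438 + 4095t. Substituting into k ≡ 1 (mod 4) gives 4095t ≡ 3 (mod 4), and since 3⁻¹ ≡ 3 (mod 4), t ≡ 1. Hence k ≡ 2438 + 4095·1 = 6533 (mod 16380).

6533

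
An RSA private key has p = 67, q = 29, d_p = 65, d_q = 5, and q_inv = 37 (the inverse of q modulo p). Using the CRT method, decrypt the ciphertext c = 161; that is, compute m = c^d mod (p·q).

139

m₁ = c^(d_p) mod p: c ≡ 27 (mod 67), and 27^65 mod 67 = 5.
m₂ = c^(d_q) mod q: c ≡ 16 (mod 29), and 16^5 mod 29 = 23.
h = q_inv·(m₁ − m₂) mod p = 37·(5 − 23) mod 67 = 4.
m = m₂ + h·q = 23 + 4·29 = 139.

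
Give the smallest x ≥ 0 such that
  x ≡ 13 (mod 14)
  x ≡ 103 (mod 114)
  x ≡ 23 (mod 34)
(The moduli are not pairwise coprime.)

7741

Combine the congruences pairwise.
gcd(14, 114) = 2 and 2 | (103 − 13), so the pair is consistent; merging gives x ≡ 559 (mod 798), where 798 = lcm(14, 114).
gcd(798, 34) = 2 and 2 | (23 − 559), so the pair is consistent; merging gives x ≡ 7741 (mod 13566), where 13566 = lcm(798, 34).
The solution is unique modulo lcm(14, 114, 34) = 13566.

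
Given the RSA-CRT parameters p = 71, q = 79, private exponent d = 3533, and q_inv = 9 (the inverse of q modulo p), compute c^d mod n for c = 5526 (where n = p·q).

d_p = d mod (p−1) = 3533 mod 70 = 33; d_q = d mod (q−1) = 23.
m₁ = c^(d_p) mod p: c ≡ 59 (mod 71), and 59^33 mod 71 = 35.
m₂ = c^(d_q) mod q: c ≡ 75 (mod 79), and 75^23 mod 79 = 30.
h = q_inv·(m₁ − m₂) mod p = 9·(35 − 30) mod 71 = 45.
m = m₂ + h·q = 30 + 45·79 = 3585.

3585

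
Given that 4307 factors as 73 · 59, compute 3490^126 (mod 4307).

Mod 73: 3490 ≡ 59; by Fermat, exponent reduces to 126 mod 72 = 54; 59^54 ≡ 46 (mod 73).
Mod 59: 3490 ≡ 9; by Fermat, exponent reduces to 126 mod 58 = 10; 9^10 ≡ 41 (mod 59).
Combine by CRT: x ≡ 46 (mod 73), x ≡ 41 (mod 59) ⇒ x ≡ 3404 (mod 4307).

3404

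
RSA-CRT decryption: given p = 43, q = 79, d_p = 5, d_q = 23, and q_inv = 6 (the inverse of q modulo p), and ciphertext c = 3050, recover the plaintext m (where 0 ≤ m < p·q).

m₁ = c^(d_p) mod p: c ≡ 40 (mod 43), and 40^5 mod 43 = 15.
m₂ = c^(d_q) mod q: c ≡ 48 (mod 79), and 48^23 mod 79 = 3.
h = q_inv·(m₁ − m₂) mod p = 6·(15 − 3) mod 43 = 29.
m = m₂ + h·q = 3 + 29·79 = 2294.

2294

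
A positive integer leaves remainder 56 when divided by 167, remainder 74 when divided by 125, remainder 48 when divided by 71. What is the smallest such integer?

1303324

The moduli are pairwise coprime; M = 167·125·71 = 1482125.
M/167 = 8875; 8875 ≡ 24 (mod 167); 24·7 ≡ 1, so inverse 7.
M/125 = 11857; 11857 ≡ 107 (mod 125); 107·118 ≡ 1, so inverse 118.
M/71 = 20875; 20875 ≡ 1 (mod 71), inverse 1.
n ≡ 56·8875·7 + 74·11857·118 + 48·20875·1 = 108016324.
108016324 mod 1482125 = 1303324.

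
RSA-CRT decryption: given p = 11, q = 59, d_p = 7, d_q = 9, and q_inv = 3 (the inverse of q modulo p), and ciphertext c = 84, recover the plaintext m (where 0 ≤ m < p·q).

534

m₁ = c^(d_p) mod p: c ≡ 7 (mod 11), and 7^7 mod 11 = 6.
m₂ = c^(d_q) mod q: c ≡ 25 (mod 59), and 25^9 mod 59 = 3.
h = q_inv·(m₁ − m₂) mod p = 3·(6 − 3) mod 11 = 9.
m = m₂ + h·q = 3 + 9·59 = 534.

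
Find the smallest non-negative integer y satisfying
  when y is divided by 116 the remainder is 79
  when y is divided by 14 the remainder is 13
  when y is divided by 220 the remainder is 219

26179

gcd(116, 14) = 2 and 2 | (13 − 79), so the pair is consistent; merging gives y ≡ 195 (mod 812), where 812 = lcm(116, 14).
gcd(812, 220) = 4 and 4 | (219 − 195), so the pair is consistent; merging gives y ≡ 26179 (mod 44660), where 44660 = lcm(812, 220).
The solution is unique modulo lcm(116, 14, 220) = 44660.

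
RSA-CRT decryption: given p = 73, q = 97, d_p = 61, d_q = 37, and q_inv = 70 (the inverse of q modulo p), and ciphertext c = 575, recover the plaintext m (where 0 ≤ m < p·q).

5977

m₁ = c^(d_p) mod p: c ≡ 64 (mod 73), and 64^61 mod 73 = 64.
m₂ = c^(d_q) mod q: c ≡ 90 (mod 97), and 90^37 mod 97 = 60.
h = q_inv·(m₁ − m₂) mod p = 70·(64 − 60) mod 73 = 61.
m = m₂ + h·q = 60 + 61·97 = 5977.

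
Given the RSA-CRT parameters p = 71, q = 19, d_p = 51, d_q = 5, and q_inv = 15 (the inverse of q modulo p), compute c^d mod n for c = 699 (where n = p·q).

m₁ = c^(d_p) mod p: c ≡ 60 (mod 71), and 60^51 mod 71 = 2.
m₂ = c^(d_q) mod q: c ≡ 15 (mod 19), and 15^5 mod 19 = 2.
h = q_inv·(m₁ − m₂) mod p = 15·(2 − 2) mod 71 = 0.
m = m₂ + h·q = 2 + 0·19 = 2.

2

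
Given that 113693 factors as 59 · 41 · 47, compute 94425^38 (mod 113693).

45787

Mod 59: 94425 ≡ 25; 25^38 ≡ 3 (mod 59).
Mod 41: 94425 ≡ 2; 2^38 ≡ 31 (mod 41).
Mod 47: 94425 ≡ 2; 2^38 ≡ 9 (mod 47).
Combine by CRT: x ≡ 3 (mod 59), x ≡ 31 (mod 41), x ≡ 9 (mod 47) ⇒ x ≡ 45787 (mod 113693).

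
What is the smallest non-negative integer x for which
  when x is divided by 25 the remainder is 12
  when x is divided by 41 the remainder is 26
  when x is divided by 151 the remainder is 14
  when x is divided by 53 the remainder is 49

The moduli are pairwise coprime; N = 25·41·151·53 = 8203075.
N/25 = 328123; 328123 ≡ 23 (mod 25); 23·12 ≡ 1, so inverse 12.
N/41 = 200075; 200075 ≡ 36 (mod 41); 36·8 ≡ 1, so inverse 8.
N/151 = 54325; 54325 ≡ 116 (mod 151); 116·69 ≡ 1, so inverse 69.
N/53 = 154775; 154775 ≡ 15 (mod 53); 15·46 ≡ 1, so inverse 46.
x ≡ 12·328123·12 + 26·200075·8 + 14·54325·69 + 49·154775·46 = 490206112.
490206112 mod 8203075 = 6224687.

6224687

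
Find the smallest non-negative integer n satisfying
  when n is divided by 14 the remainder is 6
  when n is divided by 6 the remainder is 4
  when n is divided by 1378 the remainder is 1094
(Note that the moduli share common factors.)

gcd(14, 6) = 2 and 2 | (4 − 6), so the pair is consistent; merging gives n ≡ 34 (mod 42), where 42 = lcm(14, 6).
gcd(42, 1378) = 2 and 2 | (1094 − 34), so the pair is consistent; merging gives n ≡ 24520 (mod 28938), where 28938 = lcm(42, 1378).
The solution is unique modulo lcm(14, 6, 1378) = 28938.

24520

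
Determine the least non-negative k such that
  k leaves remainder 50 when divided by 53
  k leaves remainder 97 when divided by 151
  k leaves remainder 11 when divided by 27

118028

From k ≡ 50 (mod 53) write k = 50 + 53t. Substituting into k ≡ 97 (mod 151) gives 53t ≡ 47 (mod 151), and since 53⁻¹ ≡ 57 (mod 151), t ≡ 112. Hence k ≡ 50 + 53·112 = 5986 (mod 8003).
From k ≡ 5986 (mod 8003) write k = 5986 + 8003t. Substituting into k ≡ 11 (mod 27) gives 8003t ≡ 19 (mod 27), and since 11⁻¹ ≡ 5 (mod 27), t ≡ 14. Hence k ≡ 5986 + 8003·14 = 118028 (mod 216081).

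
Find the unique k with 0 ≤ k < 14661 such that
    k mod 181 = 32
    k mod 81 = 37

13969

From k ≡ 32 (mod 181) write k = 32 + 181t. Substituting into k ≡ 37 (mod 81) gives 181t ≡ 5 (mod 81), and since 19⁻¹ ≡ 64 (mod 81), t ≡ 77. Hence k ≡ 32 + 181·77 = 13969 (mod 14661).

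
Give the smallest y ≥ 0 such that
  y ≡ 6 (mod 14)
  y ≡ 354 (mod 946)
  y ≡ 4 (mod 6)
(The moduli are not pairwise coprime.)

15490

Combine the congruences pairwise.
gcd(14, 946) = 2 and 2 | (354 − 6), so the pair is consistent; merging gives y ≡ 2246 (mod 6622), where 6622 = lcm(14, 946).
gcd(6622, 6) = 2 and 2 | (4 − 2246), so the pair is consistent; merging gives y ≡ 15490 (mod 19866), where 19866 = lcm(6622, 6).
The solution is unique modulo lcm(14, 946, 6) = 19866.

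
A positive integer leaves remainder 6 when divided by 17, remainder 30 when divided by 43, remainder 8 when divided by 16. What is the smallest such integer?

8200

The moduli are pairwise coprime; N = 17·43·16 = 11696.
N/17 = 688; 688 ≡ 8 (mod 17); 8·15 ≡ 1, so inverse 15.
N/43 = 272; 272 ≡ 14 (mod 43); 14·40 ≡ 1, so inverse 40.
N/16 = 731; 731 ≡ 11 (mod 16); 11·3 ≡ 1, so inverse 3.
a ≡ 6·688·15 + 30·272·40 + 8·731·3 = 405864.
405864 mod 11696 = 8200.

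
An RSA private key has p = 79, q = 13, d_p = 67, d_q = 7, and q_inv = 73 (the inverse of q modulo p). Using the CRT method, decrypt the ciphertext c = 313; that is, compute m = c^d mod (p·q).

365

m₁ = c^(d_p) mod p: c ≡ 76 (mod 79), and 76^67 mod 79 = 49.
m₂ = c^(d_q) mod q: c ≡ 1 (mod 13), and 1^7 mod 13 = 1.
h = q_inv·(m₁ − m₂) mod p = 73·(49 − 1) mod 79 = 28.
m = m₂ + h·q = 1 + 28·13 = 365.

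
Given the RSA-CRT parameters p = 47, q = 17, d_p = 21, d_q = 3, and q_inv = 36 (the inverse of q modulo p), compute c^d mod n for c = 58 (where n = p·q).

m₁ = c^(d_p) mod p: c ≡ 11 (mod 47), and 11^21 mod 47 = 40.
m₂ = c^(d_q) mod q: c ≡ 7 (mod 17), and 7^3 mod 17 = 3.
h = q_inv·(m₁ − m₂) mod p = 36·(40 − 3) mod 47 = 16.
m = m₂ + h·q = 3 + 16·17 = 275.

275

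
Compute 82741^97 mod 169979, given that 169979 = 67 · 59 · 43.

Mod 67: 82741 ≡ 63; by Fermat, exponent reduces to 97 mod 66 = 31; 63^31 ≡ 46 (mod 67).
Mod 59: 82741 ≡ 23; by Fermat, exponent reduces to 97 mod 58 = 39; 23^39 ≡ 32 (mod 59).
Mod 43: 82741 ≡ 9; by Fermat, exponent reduces to 97 mod 42 = 13; 9^13 ≡ 15 (mod 43).
Combine by CRT: x ≡ 46 (mod 67), x ≡ 32 (mod 59), x ≡ 15 (mod 43) ⇒ x ≡ 56259 (mod 169979).

56259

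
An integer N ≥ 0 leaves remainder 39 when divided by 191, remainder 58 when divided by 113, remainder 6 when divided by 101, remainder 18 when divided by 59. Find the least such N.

The moduli are pairwise coprime; M = 191·113·101·59 = 128613097.
M/191 = 673367; 673367 ≡ 92 (mod 191); 92·27 ≡ 1, so inverse 27.
M/113 = 1138169; 1138169 ≡ 33 (mod 113); 33·24 ≡ 1, so inverse 24.
M/101 = 1273397; 1273397 ≡ 90 (mod 101); 90·55 ≡ 1, so inverse 55.
M/59 = 2179883; 2179883 ≡ 10 (mod 59); 10·6 ≡ 1, so inverse 6.
N ≡ 39·673367·27 + 58·1138169·24 + 6·1273397·55 + 18·2179883·6 = 2949035073.
2949035073 mod 128613097 = 119546939.

119546939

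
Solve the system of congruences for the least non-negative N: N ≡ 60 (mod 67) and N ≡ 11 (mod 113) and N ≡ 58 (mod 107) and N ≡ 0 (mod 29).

20057850

From N ≡ 60 (mod 67) write N = 60 + 67t. Substituting into N ≡ 11 (mod 113) gives 67t ≡ 64 (mod 113), and since 67⁻¹ ≡ 27 (mod 113), t ≡ 33. Hence N ≡ 60 + 67·33 = 2271 (mod 7571).
From N ≡ 2271 (mod 7571) write N = 2271 + 7571t. Substituting into N ≡ 58 (mod 107) gives 7571t ≡ 34 (mod 107), and since 81⁻¹ ≡ 37 (mod 107), t ≡ 81. Hence N ≡ 2271 + 7571·81 = 615522 (mod 810097).
From N ≡ 615522 (mod 810097) write N = 615522 + 810097t. Substituting into N ≡ 0 (mod 29) gives 810097t ≡ 3 (mod 29), and since 11⁻¹ ≡ 8 (mod 29), t ≡ 24. Hence N ≡ 615522 + 810097·24 = 20057850 (mod 23492813).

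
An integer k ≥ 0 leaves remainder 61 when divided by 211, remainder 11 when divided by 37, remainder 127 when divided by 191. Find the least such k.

From k ≡ 61 (mod 211) write k = 61 + 211t. Substituting into k ≡ 11 (mod 37) gives 211t ≡ 24 (mod 37), and since 26⁻¹ ≡ 10 (mod 37), t ≡ 18. Hence k ≡ 61 + 211·18 = 3859 (mod 7807).
From k ≡ 3859 (mod 7807) write k = 3859 + 7807t. Substituting into k ≡ 127 (mod 191) gives 7807t ≡ 88 (mod 191), and since 167⁻¹ ≡ 183 (mod 191), t ≡ 60. Hence k ≡ 3859 + 7807·60 = 472279 (mod 1491137).

472279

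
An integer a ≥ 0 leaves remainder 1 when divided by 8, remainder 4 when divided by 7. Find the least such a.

From a ≡ 1 (mod 8) write a = 1 + 8t. Substituting into a ≡ 4 (mod 7) gives 8t ≡ 3 (mod 7), and since 1⁻¹ ≡ 1 (mod 7), t ≡ 3. Hence a ≡ 1 + 8·3 = 25 (mod 56).

25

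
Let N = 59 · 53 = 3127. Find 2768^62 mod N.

1864

Mod 59: 2768 ≡ 54; by Fermat, exponent reduces to 62 mod 58 = 4; 54^4 ≡ 35 (mod 59).
Mod 53: 2768 ≡ 12; by Fermat, exponent reduces to 62 mod 52 = 10; 12^10 ≡ 9 (mod 53).
Combine by CRT: x ≡ 35 (mod 59), x ≡ 9 (mod 53) ⇒ x ≡ 1864 (mod 3127).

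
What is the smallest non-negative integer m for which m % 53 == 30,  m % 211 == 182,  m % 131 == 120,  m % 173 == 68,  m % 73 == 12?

273881558

The moduli are pairwise coprime; N = 53·211·131·173·73 = 18501144017.
N/53 = 349078189; 349078189 ≡ 49 (mod 53); 49·13 ≡ 1, so inverse 13.
N/211 = 87683147; 87683147 ≡ 198 (mod 211); 198·146 ≡ 1, so inverse 146.
N/131 = 141230107; 141230107 ≡ 55 (mod 131); 55·81 ≡ 1, so inverse 81.
N/173 = 106943029; 106943029 ≡ 138 (mod 173); 138·84 ≡ 1, so inverse 84.
N/73 = 253440329; 253440329 ≡ 24 (mod 73); 24·70 ≡ 1, so inverse 70.
m ≡ 30·349078189·13 + 182·87683147·146 + 120·141230107·81 + 68·106943029·84 + 12·253440329·70 = 4662562173842.
4662562173842 mod 18501144017 = 273881558.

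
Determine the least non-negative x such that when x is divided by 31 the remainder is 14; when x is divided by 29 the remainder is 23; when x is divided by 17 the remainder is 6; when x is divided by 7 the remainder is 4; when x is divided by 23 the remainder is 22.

The moduli are pairwise coprime; N = 31·29·17·7·23 = 2460563.
N/31 = 79373; 79373 ≡ 13 (mod 31); 13·12 ≡ 1, so inverse 12.
N/29 = 84847; 84847 ≡ 22 (mod 29); 22·4 ≡ 1, so inverse 4.
N/17 = 144739; 144739 ≡ 1 (mod 17), inverse 1.
N/7 = 351509; 351509 ≡ 4 (mod 7); 4·2 ≡ 1, so inverse 2.
N/23 = 106981; 106981 ≡ 8 (mod 23); 8·3 ≡ 1, so inverse 3.
x ≡ 14·79373·12 + 23·84847·4 + 6·144739·1 + 4·351509·2 + 22·106981·3 = 31881840.
31881840 mod 2460563 = 2355084.

2355084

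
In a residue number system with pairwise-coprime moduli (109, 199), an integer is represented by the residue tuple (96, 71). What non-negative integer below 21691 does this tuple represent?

15792

Combine the congruences pairwise.
From x ≡ 96 (mod 109) write x = 96 + 109t. Substituting into x ≡ 71 (mod 199) gives 109t ≡ 174 (mod 199), and since 109⁻¹ ≡ 42 (mod 199), t ≡ 144. Hence x ≡ 96 + 109·144 = 15792 (mod 21691).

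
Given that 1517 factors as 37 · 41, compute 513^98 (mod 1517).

Mod 37: 513 ≡ 32; by Fermat, exponent reduces to 98 mod 36 = 26; 32^26 ≡ 21 (mod 37).
Mod 41: 513 ≡ 21; by Fermat, exponent reduces to 98 mod 40 = 18; 21^18 ≡ 4 (mod 41).
Combine by CRT: x ≡ 21 (mod 37), x ≡ 4 (mod 41) ⇒ x ≡ 1316 (mod 1517).

1316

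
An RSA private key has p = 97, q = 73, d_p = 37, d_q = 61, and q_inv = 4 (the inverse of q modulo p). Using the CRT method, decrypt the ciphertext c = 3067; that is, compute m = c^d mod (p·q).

2191

m₁ = c^(d_p) mod p: c ≡ 60 (mod 97), and 60^37 mod 97 = 57.
m₂ = c^(d_q) mod q: c ≡ 1 (mod 73), and 1^61 mod 73 = 1.
h = q_inv·(m₁ − m₂) mod p = 4·(57 − 1) mod 97 = 30.
m = m₂ + h·q = 1 + 30·73 = 2191.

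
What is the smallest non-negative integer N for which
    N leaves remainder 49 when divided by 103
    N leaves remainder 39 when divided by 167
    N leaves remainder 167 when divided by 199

From N ≡ 49 (mod 103) write N = 49 + 103t. Substituting into N ≡ 39 (mod 167) gives 103t ≡ 157 (mod 167), and since 103⁻¹ ≡ 60 (mod 167), t ≡ 68. Hence N ≡ 49 + 103·68 = 7053 (mod 17201).
From N ≡ 7053 (mod 17201) write N = 7053 + 17201t. Substituting into N ≡ 167 (mod 199) gives 17201t ≡ 79 (mod 199), and since 87⁻¹ ≡ 183 (mod 199), t ≡ 129. Hence N ≡ 7053 + 17201·129 = 2225982 (mod 3422999).

2225982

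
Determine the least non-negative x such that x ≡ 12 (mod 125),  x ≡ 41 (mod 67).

Combine the congruences pairwise.
From x ≡ 12 (mod 125) write x = 12 + 125t. Substituting into x ≡ 41 (mod 67) gives 125t ≡ 29 (mod 67), and since 58⁻¹ ≡ 52 (mod 67), t ≡ 34. Hence x ≡ 12 + 125·34 = 4262 (mod 8375).

4262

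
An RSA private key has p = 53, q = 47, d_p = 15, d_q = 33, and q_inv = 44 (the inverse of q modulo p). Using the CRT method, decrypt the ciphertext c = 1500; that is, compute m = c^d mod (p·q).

m₁ = c^(d_p) mod p: c ≡ 16 (mod 53), and 16^15 mod 53 = 44.
m₂ = c^(d_q) mod q: c ≡ 43 (mod 47), and 43^33 mod 47 = 41.
h = q_inv·(m₁ − m₂) mod p = 44·(44 − 41) mod 53 = 26.
m = m₂ + h·q = 41 + 26·47 = 1263.

1263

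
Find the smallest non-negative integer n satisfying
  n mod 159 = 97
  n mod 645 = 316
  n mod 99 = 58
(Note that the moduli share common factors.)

gcd(159, 645) = 3 and 3 | (316 − 97), so the pair is consistent; merging gives n ≡ 7411 (mod 34185), where 34185 = lcm(159, 645).
gcd(34185, 99) = 3 and 3 | (58 − 7411), so the pair is consistent; merging gives n ≡ 315076 (mod 1128105), where 1128105 = lcm(34185, 99).
The solution is unique modulo lcm(159, 645, 99) = 1128105.

315076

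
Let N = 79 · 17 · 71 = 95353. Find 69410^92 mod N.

5611

Mod 79: 69410 ≡ 48; by Fermat, exponent reduces to 92 mod 78 = 14; 48^14 ≡ 2 (mod 79).
Mod 17: 69410 ≡ 16; by Fermat, exponent reduces to 92 mod 16 = 12; 16^12 ≡ 1 (mod 17).
Mod 71: 69410 ≡ 43; by Fermat, exponent reduces to 92 mod 70 = 22; 43^22 ≡ 2 (mod 71).
Combine by CRT: x ≡ 2 (mod 79), x ≡ 1 (mod 17), x ≡ 2 (mod 71) ⇒ x ≡ 5611 (mod 95353).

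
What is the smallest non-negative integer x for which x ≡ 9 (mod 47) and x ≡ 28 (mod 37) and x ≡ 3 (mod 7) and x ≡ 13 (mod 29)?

198866

The moduli are pairwise coprime; N = 47·37·7·29 = 353017.
N/47 = 7511; 7511 ≡ 38 (mod 47); 38·26 ≡ 1, so inverse 26.
N/37 = 9541; 9541 ≡ 32 (mod 37); 32·22 ≡ 1, so inverse 22.
N/7 = 50431; 50431 ≡ 3 (mod 7); 3·5 ≡ 1, so inverse 5.
N/29 = 12173; 12173 ≡ 22 (mod 29); 22·4 ≡ 1, so inverse 4.
x ≡ 9·7511·26 + 28·9541·22 + 3·50431·5 + 13·12173·4 = 9024291.
9024291 mod 353017 = 198866.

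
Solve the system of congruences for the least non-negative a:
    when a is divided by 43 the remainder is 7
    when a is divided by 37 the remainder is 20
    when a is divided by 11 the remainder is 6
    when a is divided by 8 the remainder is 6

From a ≡ 7 (mod 43) write a = 7 + 43t. Substituting into a ≡ 20 (mod 37) gives 43t ≡ 13 (mod 37), and since 6⁻¹ ≡ 31 (mod 37), t ≡ 33. Hence a ≡ 7 + 43·33 = 1426 (mod 1591).
From a ≡ 1426 (mod 1591) write a = 1426 + 1591t. Substituting into a ≡ 6 (mod 11) gives 1591t ≡ 10 (mod 11), and since 7⁻¹ ≡ 8 (mod 11), t ≡ 3. Hence a ≡ 1426 + 1591·3 = 6199 (mod 17501).
From a ≡ 6199 (mod 17501) write a = 6199 + 17501t. Substituting into a ≡ 6 (mod 8) gives 17501t ≡ 7 (mod 8), and since 5⁻¹ ≡ 5 (mod 8), t ≡ 3. Hence a ≡ 6199 + 17501·3 = 58702 (mod 140008).

58702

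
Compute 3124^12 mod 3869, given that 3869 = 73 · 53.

593

Mod 73: 3124 ≡ 58; 58^12 ≡ 9 (mod 73).
Mod 53: 3124 ≡ 50; 50^12 ≡ 10 (mod 53).
Combine by CRT: x ≡ 9 (mod 73), x ≡ 10 (mod 53) ⇒ x ≡ 593 (mod 3869).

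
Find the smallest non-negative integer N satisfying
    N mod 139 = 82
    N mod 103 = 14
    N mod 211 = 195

2565744

The moduli are pairwise coprime; M = 139·103·211 = 3020887.
M/139 = 21733; 21733 ≡ 49 (mod 139); 49·122 ≡ 1, so inverse 122.
M/103 = 29329; 29329 ≡ 77 (mod 103); 77·99 ≡ 1, so inverse 99.
M/211 = 14317; 14317 ≡ 180 (mod 211); 180·34 ≡ 1, so inverse 34.
N ≡ 82·21733·122 + 14·29329·99 + 195·14317·34 = 352988636.
352988636 mod 3020887 = 2565744.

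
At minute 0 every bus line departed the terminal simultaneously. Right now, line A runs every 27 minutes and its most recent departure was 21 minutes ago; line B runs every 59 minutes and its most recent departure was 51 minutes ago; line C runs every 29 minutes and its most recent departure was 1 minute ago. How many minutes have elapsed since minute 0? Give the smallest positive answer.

The moduli are pairwise coprime; N = 27·59·29 = 46197.
N/27 = 1711; 1711 ≡ 10 (mod 27); 10·19 ≡ 1, so inverse 19.
N/59 = 783; 783 ≡ 16 (mod 59); 16·48 ≡ 1, so inverse 48.
N/29 = 1593; 1593 ≡ 27 (mod 29); 27·14 ≡ 1, so inverse 14.
t ≡ 21·1711·19 + 51·783·48 + 1·1593·14 = 2621775.
2621775 mod 46197 = 34743.

34743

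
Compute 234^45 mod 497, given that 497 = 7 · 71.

41

Mod 7: 234 ≡ 3; by Fermat, exponent reduces to 45 mod 6 = 3; 3^3 ≡ 6 (mod 7).
Mod 71: 234 ≡ 21; 21^45 ≡ 41 (mod 71).
Combine by CRT: x ≡ 6 (mod 7), x ≡ 41 (mod 71) ⇒ x ≡ 41 (mod 497).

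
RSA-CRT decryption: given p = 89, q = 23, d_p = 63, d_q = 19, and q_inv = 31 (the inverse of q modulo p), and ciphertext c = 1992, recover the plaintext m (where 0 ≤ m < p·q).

m₁ = c^(d_p) mod p: c ≡ 34 (mod 89), and 34^63 mod 89 = 55.
m₂ = c^(d_q) mod q: c ≡ 14 (mod 23), and 14^19 mod 23 = 10.
h = q_inv·(m₁ − m₂) mod p = 31·(55 − 10) mod 89 = 60.
m = m₂ + h·q = 10 + 60·23 = 1390.

1390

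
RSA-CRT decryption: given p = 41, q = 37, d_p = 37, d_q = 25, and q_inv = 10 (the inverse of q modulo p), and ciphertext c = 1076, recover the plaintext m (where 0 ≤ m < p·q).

m₁ = c^(d_p) mod p: c ≡ 10 (mod 41), and 10^37 mod 41 = 18.
m₂ = c^(d_q) mod q: c ≡ 3 (mod 37), and 3^25 mod 37 = 4.
h = q_inv·(m₁ − m₂) mod p = 10·(18 − 4) mod 41 = 17.
m = m₂ + h·q = 4 + 17·37 = 633.

633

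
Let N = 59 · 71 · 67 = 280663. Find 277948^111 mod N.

127144

Mod 59: 277948 ≡ 58; by Fermat, exponent reduces to 111 mod 58 = 53; 58^53 ≡ 58 (mod 59).
Mod 71: 277948 ≡ 54; by Fermat, exponent reduces to 111 mod 70 = 41; 54^41 ≡ 54 (mod 71).
Mod 67: 277948 ≡ 32; by Fermat, exponent reduces to 111 mod 66 = 45; 32^45 ≡ 45 (mod 67).
Combine by CRT: x ≡ 58 (mod 59), x ≡ 54 (mod 71), x ≡ 45 (mod 67) ⇒ x ≡ 127144 (mod 280663).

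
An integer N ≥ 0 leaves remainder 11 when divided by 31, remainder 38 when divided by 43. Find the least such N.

941

Combine the congruences pairwise.
From N ≡ 11 (mod 31) write N = 11 + 31t. Substituting into N ≡ 38 (mod 43) gives 31t ≡ 27 (mod 43), and since 31⁻¹ ≡ 25 (mod 43), t ≡ 30. Hence N ≡ 11 + 31·30 = 941 (mod 1333).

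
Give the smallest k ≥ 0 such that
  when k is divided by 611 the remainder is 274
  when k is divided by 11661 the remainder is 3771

178686

Combine the congruences pairwise.
gcd(611, 11661) = 13 and 13 | (3771 − 274), so the pair is consistent; merging gives k ≡ 178686 (mod 548067), where 548067 = lcm(611, 11661).
The solution is unique modulo lcm(611, 11661) = 548067.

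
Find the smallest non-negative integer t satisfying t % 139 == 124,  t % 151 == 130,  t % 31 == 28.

The moduli are pairwise coprime; N = 139·151·31 = 650659.
N/139 = 4681; 4681 ≡ 94 (mod 139); 94·105 ≡ 1, so inverse 105.
N/151 = 4309; 4309 ≡ 81 (mod 151); 81·110 ≡ 1, so inverse 110.
N/31 = 20989; 20989 ≡ 2 (mod 31); 2·16 ≡ 1, so inverse 16.
t ≡ 124·4681·105 + 130·4309·110 + 28·20989·16 = 131968392.
131968392 mod 650659 = 535274.

535274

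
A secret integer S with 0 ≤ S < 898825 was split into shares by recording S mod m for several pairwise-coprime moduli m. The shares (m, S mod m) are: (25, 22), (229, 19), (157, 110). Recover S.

104672

Combine the congruences pairwise.
From S ≡ 22 (mod 25) write S = 22 + 25t. Substituting into S ≡ 19 (mod 229) gives 25t ≡ 226 (mod 229), and since 25⁻¹ ≡ 55 (mod 229), t ≡ 64. Hence S ≡ 22 + 25·64 = 1622 (mod 5725).
From S ≡ 1622 (mod 5725) write S = 1622 + 5725t. Substituting into S ≡ 110 (mod 157) gives 5725t ≡ 58 (mod 157), and since 73⁻¹ ≡ 114 (mod 157), t ≡ 18. Hence S ≡ 1622 + 5725·18 = 104672 (mod 898825).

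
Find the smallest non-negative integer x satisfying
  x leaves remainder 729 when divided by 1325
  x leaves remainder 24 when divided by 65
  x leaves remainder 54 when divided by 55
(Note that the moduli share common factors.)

142504

gcd(1325, 65) = 5 and 5 | (24 − 729), so the pair is consistent; merging gives x ≡ 4704 (mod 17225), where 17225 = lcm(1325, 65).
gcd(17225, 55) = 5 and 5 | (54 − 4704), so the pair is consistent; merging gives x ≡ 142504 (mod 189475), where 189475 = lcm(17225, 55).
The solution is unique modulo lcm(1325, 65, 55) = 189475.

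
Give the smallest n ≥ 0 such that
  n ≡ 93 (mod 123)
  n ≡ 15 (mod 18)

gcd(123, 18) = 3 and 3 | (15 − 93), so the pair is consistent; merging gives n ≡ 339 (mod 738), where 738 = lcm(123, 18).
The solution is unique modulo lcm(123, 18) = 738.

339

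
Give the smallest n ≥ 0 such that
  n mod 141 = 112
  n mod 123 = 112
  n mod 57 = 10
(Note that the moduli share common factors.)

57922

gcd(141, 123) = 3 and 3 | (112 − 112), so the pair is consistent; merging gives n ≡ 112 (mod 5781), where 5781 = lcm(141, 123).
gcd(5781, 57) = 3 and 3 | (10 − 112), so the pair is consistent; merging gives n ≡ 57922 (mod 109839), where 109839 = lcm(5781, 57).
The solution is unique modulo lcm(141, 123, 57) = 109839.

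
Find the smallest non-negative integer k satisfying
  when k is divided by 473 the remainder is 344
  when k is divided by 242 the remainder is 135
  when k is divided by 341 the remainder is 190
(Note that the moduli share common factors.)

Combine the congruences pairwise.
gcd(473, 242) = 11 and 11 | (135 − 344), so the pair is consistent; merging gives k ≡ 9331 (mod 10406), where 10406 = lcm(473, 242).
gcd(10406, 341) = 11 and 11 | (190 − 9331), so the pair is consistent; merging gives k ≡ 134203 (mod 322586), where 322586 = lcm(10406, 341).
The solution is unique modulo lcm(473, 242, 341) = 322586.

134203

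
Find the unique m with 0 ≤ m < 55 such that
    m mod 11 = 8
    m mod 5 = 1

41

From m ≡ 8 (mod 11) write m = 8 + 11t. Substituting into m ≡ 1 (mod 5) gives 11t ≡ 3 (mod 5), and since 1⁻¹ ≡ 1 (mod 5), t ≡ 3. Hence m ≡ 8 + 11·3 = 41 (mod 55).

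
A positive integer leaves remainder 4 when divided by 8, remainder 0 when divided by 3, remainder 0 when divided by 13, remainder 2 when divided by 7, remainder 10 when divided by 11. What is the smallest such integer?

From m ≡ 4 (mod 8) write m = 4 + 8t. Substituting into m ≡ 0 (mod 3) gives 8t ≡ 2 (mod 3), and since 2⁻¹ ≡ 2 (mod 3), t ≡ 1. Hence m ≡ 4 + 8·1 = 12 (mod 24).
From m ≡ 12 (mod 24) write m = 12 + 24t. Substituting into m ≡ 0 (mod 13) gives 24t ≡ 1 (mod 13), and since 11⁻¹ ≡ 6 (mod 13), t ≡ 6. Hence m ≡ 12 + 24·6 = 156 (mod 312).
From m ≡ 156 (mod 312) write m = 156 + 312t. Substituting into m ≡ 2 (mod 7) gives 312t ≡ 0 (mod 7), and since 4⁻¹ ≡ 2 (mod 7), t ≡ 0. Hence m ≡ 156 + 312·0 = 156 (mod 2184).
From m ≡ 156 (mod 2184) write m = 156 + 2184t. Substituting into m ≡ 10 (mod 11) gives 2184t ≡ 8 (mod 11), and since 6⁻¹ ≡ 2 (mod 11), t ≡ 5. Hence m ≡ 156 + 2184·5 = 11076 (mod 24024).

11076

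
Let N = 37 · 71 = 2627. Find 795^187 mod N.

1863

Mod 37: 795 ≡ 18; by Fermat, exponent reduces to 187 mod 36 = 7; 18^7 ≡ 13 (mod 37).
Mod 71: 795 ≡ 14; by Fermat, exponent reduces to 187 mod 70 = 47; 14^47 ≡ 17 (mod 71).
Combine by CRT: x ≡ 13 (mod 37), x ≡ 17 (mod 71) ⇒ x ≡ 1863 (mod 2627).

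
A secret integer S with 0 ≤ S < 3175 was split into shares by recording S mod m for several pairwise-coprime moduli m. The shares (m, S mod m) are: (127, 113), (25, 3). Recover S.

From S ≡ 113 (mod 127) write S = 113 + 127t. Substituting into S ≡ 3 (mod 25) gives 127t ≡ 15 (mod 25), and since 2⁻¹ ≡ 13 (mod 25), t ≡ 20. Hence S ≡ 113 + 127·20 = 2653 (mod 3175).

2653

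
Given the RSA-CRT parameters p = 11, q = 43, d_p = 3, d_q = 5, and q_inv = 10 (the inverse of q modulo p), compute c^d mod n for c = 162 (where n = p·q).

61

m₁ = c^(d_p) mod p: c ≡ 8 (mod 11), and 8^3 mod 11 = 6.
m₂ = c^(d_q) mod q: c ≡ 33 (mod 43), and 33^5 mod 43 = 18.
h = q_inv·(m₁ − m₂) mod p = 10·(6 − 18) mod 11 = 1.
m = m₂ + h·q = 18 + 1·43 = 61.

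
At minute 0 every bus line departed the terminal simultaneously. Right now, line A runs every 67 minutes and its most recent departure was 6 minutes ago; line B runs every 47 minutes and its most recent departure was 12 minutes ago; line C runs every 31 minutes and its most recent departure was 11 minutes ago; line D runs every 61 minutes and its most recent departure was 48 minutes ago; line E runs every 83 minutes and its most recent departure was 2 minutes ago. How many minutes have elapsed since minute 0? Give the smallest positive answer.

From t ≡ 6 (mod 67) write t = 6 + 67s. Substituting into t ≡ 12 (mod 47) gives 67s ≡ 6 (mod 47), and since 20⁻¹ ≡ 40 (mod 47), s ≡ 5. Hence t ≡ 6 + 67·5 = 341 (mod 3149).
From t ≡ 341 (mod 3149) write t = 341 + 3149s. Substituting into t ≡ 11 (mod 31) gives 3149s ≡ 11 (mod 31), and since 18⁻¹ ≡ 19 (mod 31), s ≡ 23. Hence t ≡ 341 + 3149·23 = 72768 (mod 97619).
From t ≡ 72768 (mod 97619) write t = 72768 + 97619s. Substituting into t ≡ 48 (mod 61) gives 97619s ≡ 53 (mod 61), and since 19⁻¹ ≡ 45 (mod 61), s ≡ 6. Hence t ≡ 72768 + 97619·6 = 658482 (mod 5954759).
From t ≡ 658482 (mod 5954759) write t = 658482 + 5954759s. Substituting into t ≡ 2 (mod 83) gives 5954759s ≡ 42 (mod 83), and since 7⁻¹ ≡ 12 (mod 83), s ≡ 6. Hence t ≡ 658482 + 5954759·6 = 36387036 (mod 494244997).

36387036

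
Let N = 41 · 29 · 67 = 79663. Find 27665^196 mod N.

Mod 41: 27665 ≡ 31; by Fermat, exponent reduces to 196 mod 40 = 36; 31^36 ≡ 10 (mod 41).
Mod 29: 27665 ≡ 28; since 28 | 196, by Fermat 28^196 ≡ 1 (mod 29).
Mod 67: 27665 ≡ 61; by Fermat, exponent reduces to 196 mod 66 = 64; 61^64 ≡ 54 (mod 67).
Combine by CRT: x ≡ 10 (mod 41), x ≡ 1 (mod 29), x ≡ 54 (mod 67) ⇒ x ≡ 62699 (mod 79663).

62699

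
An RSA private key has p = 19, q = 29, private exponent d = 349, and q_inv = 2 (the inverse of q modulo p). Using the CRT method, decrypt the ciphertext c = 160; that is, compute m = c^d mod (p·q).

27

d_p = d mod (p−1) = 349 mod 18 = 7; d_q = d mod (q−1) = 13.
m₁ = c^(d_p) mod p: c ≡ 8 (mod 19), and 8^7 mod 19 = 8.
m₂ = c^(d_q) mod q: c ≡ 15 (mod 29), and 15^13 mod 29 = 27.
h = q_inv·(m₁ − m₂) mod p = 2·(8 − 27) mod 19 = 0.
m = m₂ + h·q = 27 + 0·29 = 27.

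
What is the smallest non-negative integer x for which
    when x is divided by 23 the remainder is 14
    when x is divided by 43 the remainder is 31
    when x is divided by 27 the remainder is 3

The moduli are pairwise coprime; N = 23·43·27 = 26703.
N/23 = 1161; 1161 ≡ 11 (mod 23); 11·21 ≡ 1, so inverse 21.
N/43 = 621; 621 ≡ 19 (mod 43); 19·34 ≡ 1, so inverse 34.
N/27 = 989; 989 ≡ 17 (mod 27); 17·8 ≡ 1, so inverse 8.
x ≡ 14·1161·21 + 31·621·34 + 3·989·8 = 1019604.
1019604 mod 26703 = 4890.

4890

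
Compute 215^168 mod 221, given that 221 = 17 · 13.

Mod 17: 215 ≡ 11; by Fermat, exponent reduces to 168 mod 16 = 8; 11^8 ≡ 16 (mod 17).
Mod 13: 215 ≡ 7; since 12 | 168, by Fermat 7^168 ≡ 1 (mod 13).
Combine by CRT: x ≡ 16 (mod 17), x ≡ 1 (mod 13) ⇒ x ≡ 118 (mod 221).

118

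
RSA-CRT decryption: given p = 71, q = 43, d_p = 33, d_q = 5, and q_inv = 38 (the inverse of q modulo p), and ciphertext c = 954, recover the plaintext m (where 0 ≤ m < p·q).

m₁ = c^(d_p) mod p: c ≡ 31 (mod 71), and 31^33 mod 71 = 28.
m₂ = c^(d_q) mod q: c ≡ 8 (mod 43), and 8^5 mod 43 = 2.
h = q_inv·(m₁ − m₂) mod p = 38·(28 − 2) mod 71 = 65.
m = m₂ + h·q = 2 + 65·43 = 2797.

2797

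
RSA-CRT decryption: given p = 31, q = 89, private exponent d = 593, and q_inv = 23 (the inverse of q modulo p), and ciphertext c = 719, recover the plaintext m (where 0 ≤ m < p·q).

d_p = d mod (p−1) = 593 mod 30 = 23; d_q = d mod (q−1) = 65.
m₁ = c^(d_p) mod p: c ≡ 6 (mod 31), and 6^23 mod 31 = 26.
m₂ = c^(d_q) mod q: c ≡ 7 (mod 89), and 7^65 mod 89 = 46.
h = q_inv·(m₁ − m₂) mod p = 23·(26 − 46) mod 31 = 5.
m = m₂ + h·q = 46 + 5·89 = 491.

491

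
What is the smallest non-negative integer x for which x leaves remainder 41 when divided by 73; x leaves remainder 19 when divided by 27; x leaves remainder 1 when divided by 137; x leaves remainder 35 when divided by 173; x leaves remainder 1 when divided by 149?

From x ≡ 41 (mod 73) write x = 41 + 73t. Substituting into x ≡ 19 (mod 27) gives 73t ≡ 5 (mod 27), and since 19⁻¹ ≡ 10 (mod 27), t ≡ 23. Hence x ≡ 41 + 73·23 = 1720 (mod 1971).
From x ≡ 1720 (mod 1971) write x = 1720 + 1971t. Substituting into x ≡ 1 (mod 137) gives 1971t ≡ 62 (mod 137), and since 53⁻¹ ≡ 106 (mod 137), t ≡ 133. Hence x ≡ 1720 + 1971·133 = 263863 (mod 270027).
From x ≡ 263863 (mod 270027) write x = 263863 + 270027t. Substituting into x ≡ 35 (mod 173) gives 270027t ≡ 170 (mod 173), and since 147⁻¹ ≡ 153 (mod 173), t ≡ 60. Hence x ≡ 263863 + 270027·60 = 16465483 (mod 46714671).
From x ≡ 16465483 (mod 46714671) write x = 16465483 + 46714671t. Substituting into x ≡ 1 (mod 149) gives 46714671t ≡ 61 (mod 149), and since 42⁻¹ ≡ 110 (mod 149), t ≡ 5. Hence x ≡ 16465483 + 46714671·5 = 250038838 (mod 6960485979).

250038838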